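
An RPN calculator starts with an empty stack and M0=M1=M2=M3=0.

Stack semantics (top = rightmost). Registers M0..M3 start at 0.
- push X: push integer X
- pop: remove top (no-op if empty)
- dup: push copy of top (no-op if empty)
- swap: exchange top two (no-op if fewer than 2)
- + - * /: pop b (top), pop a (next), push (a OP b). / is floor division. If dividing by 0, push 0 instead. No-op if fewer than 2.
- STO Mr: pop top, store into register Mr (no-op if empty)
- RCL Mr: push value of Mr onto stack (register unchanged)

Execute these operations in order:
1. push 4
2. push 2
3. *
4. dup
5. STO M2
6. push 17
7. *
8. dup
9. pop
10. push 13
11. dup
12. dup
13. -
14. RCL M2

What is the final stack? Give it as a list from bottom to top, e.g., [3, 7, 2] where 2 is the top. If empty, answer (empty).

After op 1 (push 4): stack=[4] mem=[0,0,0,0]
After op 2 (push 2): stack=[4,2] mem=[0,0,0,0]
After op 3 (*): stack=[8] mem=[0,0,0,0]
After op 4 (dup): stack=[8,8] mem=[0,0,0,0]
After op 5 (STO M2): stack=[8] mem=[0,0,8,0]
After op 6 (push 17): stack=[8,17] mem=[0,0,8,0]
After op 7 (*): stack=[136] mem=[0,0,8,0]
After op 8 (dup): stack=[136,136] mem=[0,0,8,0]
After op 9 (pop): stack=[136] mem=[0,0,8,0]
After op 10 (push 13): stack=[136,13] mem=[0,0,8,0]
After op 11 (dup): stack=[136,13,13] mem=[0,0,8,0]
After op 12 (dup): stack=[136,13,13,13] mem=[0,0,8,0]
After op 13 (-): stack=[136,13,0] mem=[0,0,8,0]
After op 14 (RCL M2): stack=[136,13,0,8] mem=[0,0,8,0]

Answer: [136, 13, 0, 8]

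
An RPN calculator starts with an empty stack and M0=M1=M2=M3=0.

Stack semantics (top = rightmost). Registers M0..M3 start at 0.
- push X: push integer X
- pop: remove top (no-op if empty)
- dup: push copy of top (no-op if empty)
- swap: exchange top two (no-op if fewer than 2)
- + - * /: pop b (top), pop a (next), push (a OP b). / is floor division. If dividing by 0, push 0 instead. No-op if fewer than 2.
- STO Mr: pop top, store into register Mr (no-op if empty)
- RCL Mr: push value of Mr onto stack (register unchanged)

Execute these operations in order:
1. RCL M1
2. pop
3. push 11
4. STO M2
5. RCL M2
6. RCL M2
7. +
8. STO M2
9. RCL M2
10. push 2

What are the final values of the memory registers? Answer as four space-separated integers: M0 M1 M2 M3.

Answer: 0 0 22 0

Derivation:
After op 1 (RCL M1): stack=[0] mem=[0,0,0,0]
After op 2 (pop): stack=[empty] mem=[0,0,0,0]
After op 3 (push 11): stack=[11] mem=[0,0,0,0]
After op 4 (STO M2): stack=[empty] mem=[0,0,11,0]
After op 5 (RCL M2): stack=[11] mem=[0,0,11,0]
After op 6 (RCL M2): stack=[11,11] mem=[0,0,11,0]
After op 7 (+): stack=[22] mem=[0,0,11,0]
After op 8 (STO M2): stack=[empty] mem=[0,0,22,0]
After op 9 (RCL M2): stack=[22] mem=[0,0,22,0]
After op 10 (push 2): stack=[22,2] mem=[0,0,22,0]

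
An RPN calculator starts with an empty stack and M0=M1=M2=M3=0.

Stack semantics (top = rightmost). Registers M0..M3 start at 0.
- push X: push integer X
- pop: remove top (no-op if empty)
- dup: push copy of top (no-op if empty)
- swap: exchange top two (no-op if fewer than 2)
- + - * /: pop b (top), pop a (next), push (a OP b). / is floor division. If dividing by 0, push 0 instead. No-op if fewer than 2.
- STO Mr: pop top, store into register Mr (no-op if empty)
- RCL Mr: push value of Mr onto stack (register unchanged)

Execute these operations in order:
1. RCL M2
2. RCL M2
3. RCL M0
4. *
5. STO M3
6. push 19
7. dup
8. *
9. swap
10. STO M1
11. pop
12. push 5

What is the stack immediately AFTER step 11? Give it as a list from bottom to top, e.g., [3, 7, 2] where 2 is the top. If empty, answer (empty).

After op 1 (RCL M2): stack=[0] mem=[0,0,0,0]
After op 2 (RCL M2): stack=[0,0] mem=[0,0,0,0]
After op 3 (RCL M0): stack=[0,0,0] mem=[0,0,0,0]
After op 4 (*): stack=[0,0] mem=[0,0,0,0]
After op 5 (STO M3): stack=[0] mem=[0,0,0,0]
After op 6 (push 19): stack=[0,19] mem=[0,0,0,0]
After op 7 (dup): stack=[0,19,19] mem=[0,0,0,0]
After op 8 (*): stack=[0,361] mem=[0,0,0,0]
After op 9 (swap): stack=[361,0] mem=[0,0,0,0]
After op 10 (STO M1): stack=[361] mem=[0,0,0,0]
After op 11 (pop): stack=[empty] mem=[0,0,0,0]

(empty)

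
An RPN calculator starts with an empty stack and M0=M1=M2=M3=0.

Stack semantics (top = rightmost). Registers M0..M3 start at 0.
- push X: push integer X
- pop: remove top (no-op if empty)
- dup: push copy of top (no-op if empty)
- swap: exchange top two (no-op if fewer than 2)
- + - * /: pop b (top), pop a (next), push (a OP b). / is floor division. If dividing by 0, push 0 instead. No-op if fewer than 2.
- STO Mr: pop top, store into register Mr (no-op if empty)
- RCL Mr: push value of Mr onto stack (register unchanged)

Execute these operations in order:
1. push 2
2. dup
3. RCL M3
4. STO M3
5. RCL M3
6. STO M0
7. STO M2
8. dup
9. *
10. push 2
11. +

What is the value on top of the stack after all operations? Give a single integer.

After op 1 (push 2): stack=[2] mem=[0,0,0,0]
After op 2 (dup): stack=[2,2] mem=[0,0,0,0]
After op 3 (RCL M3): stack=[2,2,0] mem=[0,0,0,0]
After op 4 (STO M3): stack=[2,2] mem=[0,0,0,0]
After op 5 (RCL M3): stack=[2,2,0] mem=[0,0,0,0]
After op 6 (STO M0): stack=[2,2] mem=[0,0,0,0]
After op 7 (STO M2): stack=[2] mem=[0,0,2,0]
After op 8 (dup): stack=[2,2] mem=[0,0,2,0]
After op 9 (*): stack=[4] mem=[0,0,2,0]
After op 10 (push 2): stack=[4,2] mem=[0,0,2,0]
After op 11 (+): stack=[6] mem=[0,0,2,0]

Answer: 6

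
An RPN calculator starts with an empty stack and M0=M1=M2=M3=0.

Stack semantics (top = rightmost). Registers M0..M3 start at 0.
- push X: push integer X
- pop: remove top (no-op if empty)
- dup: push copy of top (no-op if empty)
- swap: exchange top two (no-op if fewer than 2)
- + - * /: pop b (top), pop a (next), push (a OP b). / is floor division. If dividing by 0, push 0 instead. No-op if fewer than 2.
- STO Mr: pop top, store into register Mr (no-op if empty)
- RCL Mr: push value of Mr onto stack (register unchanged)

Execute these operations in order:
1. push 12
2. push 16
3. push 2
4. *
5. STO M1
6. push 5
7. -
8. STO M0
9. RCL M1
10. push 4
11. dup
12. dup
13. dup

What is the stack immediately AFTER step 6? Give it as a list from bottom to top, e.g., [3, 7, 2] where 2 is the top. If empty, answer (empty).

After op 1 (push 12): stack=[12] mem=[0,0,0,0]
After op 2 (push 16): stack=[12,16] mem=[0,0,0,0]
After op 3 (push 2): stack=[12,16,2] mem=[0,0,0,0]
After op 4 (*): stack=[12,32] mem=[0,0,0,0]
After op 5 (STO M1): stack=[12] mem=[0,32,0,0]
After op 6 (push 5): stack=[12,5] mem=[0,32,0,0]

[12, 5]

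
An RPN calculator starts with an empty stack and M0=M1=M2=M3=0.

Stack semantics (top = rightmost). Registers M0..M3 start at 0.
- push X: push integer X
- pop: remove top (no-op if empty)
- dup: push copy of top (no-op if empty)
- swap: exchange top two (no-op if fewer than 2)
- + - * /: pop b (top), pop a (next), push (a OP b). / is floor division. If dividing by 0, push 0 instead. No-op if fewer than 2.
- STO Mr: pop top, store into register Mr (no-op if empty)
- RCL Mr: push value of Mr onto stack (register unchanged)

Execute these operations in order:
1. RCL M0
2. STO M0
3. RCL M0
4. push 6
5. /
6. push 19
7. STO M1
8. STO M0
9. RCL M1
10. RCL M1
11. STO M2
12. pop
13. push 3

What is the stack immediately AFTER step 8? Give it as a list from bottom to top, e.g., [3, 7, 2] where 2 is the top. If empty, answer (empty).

After op 1 (RCL M0): stack=[0] mem=[0,0,0,0]
After op 2 (STO M0): stack=[empty] mem=[0,0,0,0]
After op 3 (RCL M0): stack=[0] mem=[0,0,0,0]
After op 4 (push 6): stack=[0,6] mem=[0,0,0,0]
After op 5 (/): stack=[0] mem=[0,0,0,0]
After op 6 (push 19): stack=[0,19] mem=[0,0,0,0]
After op 7 (STO M1): stack=[0] mem=[0,19,0,0]
After op 8 (STO M0): stack=[empty] mem=[0,19,0,0]

(empty)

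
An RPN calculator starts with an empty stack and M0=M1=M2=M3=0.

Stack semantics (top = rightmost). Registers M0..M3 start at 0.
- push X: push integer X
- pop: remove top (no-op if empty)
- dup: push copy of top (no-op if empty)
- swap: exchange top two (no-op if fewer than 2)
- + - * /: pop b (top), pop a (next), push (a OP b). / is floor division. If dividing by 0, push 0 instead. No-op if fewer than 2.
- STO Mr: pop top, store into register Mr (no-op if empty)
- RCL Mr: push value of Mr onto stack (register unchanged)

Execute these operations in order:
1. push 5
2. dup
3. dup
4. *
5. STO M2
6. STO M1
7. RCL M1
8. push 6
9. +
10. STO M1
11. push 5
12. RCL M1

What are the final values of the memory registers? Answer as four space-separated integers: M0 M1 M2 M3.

After op 1 (push 5): stack=[5] mem=[0,0,0,0]
After op 2 (dup): stack=[5,5] mem=[0,0,0,0]
After op 3 (dup): stack=[5,5,5] mem=[0,0,0,0]
After op 4 (*): stack=[5,25] mem=[0,0,0,0]
After op 5 (STO M2): stack=[5] mem=[0,0,25,0]
After op 6 (STO M1): stack=[empty] mem=[0,5,25,0]
After op 7 (RCL M1): stack=[5] mem=[0,5,25,0]
After op 8 (push 6): stack=[5,6] mem=[0,5,25,0]
After op 9 (+): stack=[11] mem=[0,5,25,0]
After op 10 (STO M1): stack=[empty] mem=[0,11,25,0]
After op 11 (push 5): stack=[5] mem=[0,11,25,0]
After op 12 (RCL M1): stack=[5,11] mem=[0,11,25,0]

Answer: 0 11 25 0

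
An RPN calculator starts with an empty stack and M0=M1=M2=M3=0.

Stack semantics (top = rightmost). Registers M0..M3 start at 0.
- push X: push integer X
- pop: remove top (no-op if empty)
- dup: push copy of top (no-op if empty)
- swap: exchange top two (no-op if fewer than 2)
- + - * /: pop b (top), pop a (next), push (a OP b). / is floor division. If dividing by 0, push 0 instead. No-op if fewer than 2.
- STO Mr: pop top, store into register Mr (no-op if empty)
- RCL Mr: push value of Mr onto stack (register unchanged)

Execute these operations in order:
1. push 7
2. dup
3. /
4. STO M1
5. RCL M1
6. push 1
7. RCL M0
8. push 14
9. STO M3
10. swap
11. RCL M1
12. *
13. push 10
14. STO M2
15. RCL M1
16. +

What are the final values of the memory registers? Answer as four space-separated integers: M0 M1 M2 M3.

Answer: 0 1 10 14

Derivation:
After op 1 (push 7): stack=[7] mem=[0,0,0,0]
After op 2 (dup): stack=[7,7] mem=[0,0,0,0]
After op 3 (/): stack=[1] mem=[0,0,0,0]
After op 4 (STO M1): stack=[empty] mem=[0,1,0,0]
After op 5 (RCL M1): stack=[1] mem=[0,1,0,0]
After op 6 (push 1): stack=[1,1] mem=[0,1,0,0]
After op 7 (RCL M0): stack=[1,1,0] mem=[0,1,0,0]
After op 8 (push 14): stack=[1,1,0,14] mem=[0,1,0,0]
After op 9 (STO M3): stack=[1,1,0] mem=[0,1,0,14]
After op 10 (swap): stack=[1,0,1] mem=[0,1,0,14]
After op 11 (RCL M1): stack=[1,0,1,1] mem=[0,1,0,14]
After op 12 (*): stack=[1,0,1] mem=[0,1,0,14]
After op 13 (push 10): stack=[1,0,1,10] mem=[0,1,0,14]
After op 14 (STO M2): stack=[1,0,1] mem=[0,1,10,14]
After op 15 (RCL M1): stack=[1,0,1,1] mem=[0,1,10,14]
After op 16 (+): stack=[1,0,2] mem=[0,1,10,14]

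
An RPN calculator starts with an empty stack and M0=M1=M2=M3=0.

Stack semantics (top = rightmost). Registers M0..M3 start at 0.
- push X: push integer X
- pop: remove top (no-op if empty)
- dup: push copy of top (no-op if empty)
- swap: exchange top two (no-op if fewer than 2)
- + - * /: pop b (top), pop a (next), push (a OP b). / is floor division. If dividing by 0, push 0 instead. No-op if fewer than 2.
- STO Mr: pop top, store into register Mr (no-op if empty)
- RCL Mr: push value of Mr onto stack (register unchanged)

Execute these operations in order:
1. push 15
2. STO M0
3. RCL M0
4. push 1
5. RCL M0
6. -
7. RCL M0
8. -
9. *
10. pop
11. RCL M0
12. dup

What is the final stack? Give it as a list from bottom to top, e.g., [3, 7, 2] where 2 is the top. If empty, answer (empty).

Answer: [15, 15]

Derivation:
After op 1 (push 15): stack=[15] mem=[0,0,0,0]
After op 2 (STO M0): stack=[empty] mem=[15,0,0,0]
After op 3 (RCL M0): stack=[15] mem=[15,0,0,0]
After op 4 (push 1): stack=[15,1] mem=[15,0,0,0]
After op 5 (RCL M0): stack=[15,1,15] mem=[15,0,0,0]
After op 6 (-): stack=[15,-14] mem=[15,0,0,0]
After op 7 (RCL M0): stack=[15,-14,15] mem=[15,0,0,0]
After op 8 (-): stack=[15,-29] mem=[15,0,0,0]
After op 9 (*): stack=[-435] mem=[15,0,0,0]
After op 10 (pop): stack=[empty] mem=[15,0,0,0]
After op 11 (RCL M0): stack=[15] mem=[15,0,0,0]
After op 12 (dup): stack=[15,15] mem=[15,0,0,0]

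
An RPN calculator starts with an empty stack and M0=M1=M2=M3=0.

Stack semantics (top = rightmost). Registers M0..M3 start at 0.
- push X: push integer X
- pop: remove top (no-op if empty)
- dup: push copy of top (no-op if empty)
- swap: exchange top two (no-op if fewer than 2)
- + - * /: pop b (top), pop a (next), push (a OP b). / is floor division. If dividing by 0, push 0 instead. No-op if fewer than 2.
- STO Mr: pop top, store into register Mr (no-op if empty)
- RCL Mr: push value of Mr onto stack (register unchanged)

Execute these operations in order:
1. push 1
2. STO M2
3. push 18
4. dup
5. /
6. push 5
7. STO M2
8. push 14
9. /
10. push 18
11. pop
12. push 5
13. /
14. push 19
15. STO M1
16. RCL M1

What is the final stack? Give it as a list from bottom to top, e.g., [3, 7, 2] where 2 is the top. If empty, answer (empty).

After op 1 (push 1): stack=[1] mem=[0,0,0,0]
After op 2 (STO M2): stack=[empty] mem=[0,0,1,0]
After op 3 (push 18): stack=[18] mem=[0,0,1,0]
After op 4 (dup): stack=[18,18] mem=[0,0,1,0]
After op 5 (/): stack=[1] mem=[0,0,1,0]
After op 6 (push 5): stack=[1,5] mem=[0,0,1,0]
After op 7 (STO M2): stack=[1] mem=[0,0,5,0]
After op 8 (push 14): stack=[1,14] mem=[0,0,5,0]
After op 9 (/): stack=[0] mem=[0,0,5,0]
After op 10 (push 18): stack=[0,18] mem=[0,0,5,0]
After op 11 (pop): stack=[0] mem=[0,0,5,0]
After op 12 (push 5): stack=[0,5] mem=[0,0,5,0]
After op 13 (/): stack=[0] mem=[0,0,5,0]
After op 14 (push 19): stack=[0,19] mem=[0,0,5,0]
After op 15 (STO M1): stack=[0] mem=[0,19,5,0]
After op 16 (RCL M1): stack=[0,19] mem=[0,19,5,0]

Answer: [0, 19]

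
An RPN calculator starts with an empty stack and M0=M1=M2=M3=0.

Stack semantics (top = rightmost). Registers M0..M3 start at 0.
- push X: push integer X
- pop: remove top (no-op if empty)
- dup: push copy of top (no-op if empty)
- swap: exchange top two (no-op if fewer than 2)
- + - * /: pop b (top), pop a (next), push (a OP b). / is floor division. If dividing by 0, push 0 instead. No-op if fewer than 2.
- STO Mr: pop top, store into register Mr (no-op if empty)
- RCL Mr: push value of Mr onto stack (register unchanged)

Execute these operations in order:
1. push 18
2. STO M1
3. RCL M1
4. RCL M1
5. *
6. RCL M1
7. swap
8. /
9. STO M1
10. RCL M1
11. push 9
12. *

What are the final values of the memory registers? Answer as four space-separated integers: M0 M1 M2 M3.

After op 1 (push 18): stack=[18] mem=[0,0,0,0]
After op 2 (STO M1): stack=[empty] mem=[0,18,0,0]
After op 3 (RCL M1): stack=[18] mem=[0,18,0,0]
After op 4 (RCL M1): stack=[18,18] mem=[0,18,0,0]
After op 5 (*): stack=[324] mem=[0,18,0,0]
After op 6 (RCL M1): stack=[324,18] mem=[0,18,0,0]
After op 7 (swap): stack=[18,324] mem=[0,18,0,0]
After op 8 (/): stack=[0] mem=[0,18,0,0]
After op 9 (STO M1): stack=[empty] mem=[0,0,0,0]
After op 10 (RCL M1): stack=[0] mem=[0,0,0,0]
After op 11 (push 9): stack=[0,9] mem=[0,0,0,0]
After op 12 (*): stack=[0] mem=[0,0,0,0]

Answer: 0 0 0 0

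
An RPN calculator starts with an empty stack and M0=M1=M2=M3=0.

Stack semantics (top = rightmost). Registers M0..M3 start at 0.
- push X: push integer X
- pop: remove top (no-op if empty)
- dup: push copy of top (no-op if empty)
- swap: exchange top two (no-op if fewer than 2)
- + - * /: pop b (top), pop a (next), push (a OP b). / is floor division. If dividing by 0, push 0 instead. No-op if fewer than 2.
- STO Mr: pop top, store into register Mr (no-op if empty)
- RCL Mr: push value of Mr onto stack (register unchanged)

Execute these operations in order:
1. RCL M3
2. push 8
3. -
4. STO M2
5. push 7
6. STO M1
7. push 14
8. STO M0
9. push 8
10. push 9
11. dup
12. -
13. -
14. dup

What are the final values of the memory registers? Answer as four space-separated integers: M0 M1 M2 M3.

Answer: 14 7 -8 0

Derivation:
After op 1 (RCL M3): stack=[0] mem=[0,0,0,0]
After op 2 (push 8): stack=[0,8] mem=[0,0,0,0]
After op 3 (-): stack=[-8] mem=[0,0,0,0]
After op 4 (STO M2): stack=[empty] mem=[0,0,-8,0]
After op 5 (push 7): stack=[7] mem=[0,0,-8,0]
After op 6 (STO M1): stack=[empty] mem=[0,7,-8,0]
After op 7 (push 14): stack=[14] mem=[0,7,-8,0]
After op 8 (STO M0): stack=[empty] mem=[14,7,-8,0]
After op 9 (push 8): stack=[8] mem=[14,7,-8,0]
After op 10 (push 9): stack=[8,9] mem=[14,7,-8,0]
After op 11 (dup): stack=[8,9,9] mem=[14,7,-8,0]
After op 12 (-): stack=[8,0] mem=[14,7,-8,0]
After op 13 (-): stack=[8] mem=[14,7,-8,0]
After op 14 (dup): stack=[8,8] mem=[14,7,-8,0]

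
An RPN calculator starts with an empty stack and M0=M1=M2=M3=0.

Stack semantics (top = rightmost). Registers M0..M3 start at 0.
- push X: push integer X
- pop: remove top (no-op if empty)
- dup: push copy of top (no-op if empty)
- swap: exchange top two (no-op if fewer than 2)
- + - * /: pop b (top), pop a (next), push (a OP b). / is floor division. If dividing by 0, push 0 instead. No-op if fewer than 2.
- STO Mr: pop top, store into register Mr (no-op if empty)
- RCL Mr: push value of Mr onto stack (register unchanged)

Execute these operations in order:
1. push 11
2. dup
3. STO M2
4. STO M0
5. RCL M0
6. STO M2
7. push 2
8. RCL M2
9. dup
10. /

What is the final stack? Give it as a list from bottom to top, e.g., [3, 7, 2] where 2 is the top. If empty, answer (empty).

Answer: [2, 1]

Derivation:
After op 1 (push 11): stack=[11] mem=[0,0,0,0]
After op 2 (dup): stack=[11,11] mem=[0,0,0,0]
After op 3 (STO M2): stack=[11] mem=[0,0,11,0]
After op 4 (STO M0): stack=[empty] mem=[11,0,11,0]
After op 5 (RCL M0): stack=[11] mem=[11,0,11,0]
After op 6 (STO M2): stack=[empty] mem=[11,0,11,0]
After op 7 (push 2): stack=[2] mem=[11,0,11,0]
After op 8 (RCL M2): stack=[2,11] mem=[11,0,11,0]
After op 9 (dup): stack=[2,11,11] mem=[11,0,11,0]
After op 10 (/): stack=[2,1] mem=[11,0,11,0]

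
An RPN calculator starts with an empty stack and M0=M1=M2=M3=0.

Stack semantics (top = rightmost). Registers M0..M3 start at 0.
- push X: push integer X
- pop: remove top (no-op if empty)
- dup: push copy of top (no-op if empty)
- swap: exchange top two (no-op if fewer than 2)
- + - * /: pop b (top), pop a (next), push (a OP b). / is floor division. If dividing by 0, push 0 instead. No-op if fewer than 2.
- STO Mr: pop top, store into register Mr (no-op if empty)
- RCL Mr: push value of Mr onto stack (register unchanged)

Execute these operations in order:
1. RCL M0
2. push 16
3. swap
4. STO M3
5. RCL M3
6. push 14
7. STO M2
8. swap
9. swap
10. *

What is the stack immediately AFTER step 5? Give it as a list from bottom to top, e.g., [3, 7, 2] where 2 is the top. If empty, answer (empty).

After op 1 (RCL M0): stack=[0] mem=[0,0,0,0]
After op 2 (push 16): stack=[0,16] mem=[0,0,0,0]
After op 3 (swap): stack=[16,0] mem=[0,0,0,0]
After op 4 (STO M3): stack=[16] mem=[0,0,0,0]
After op 5 (RCL M3): stack=[16,0] mem=[0,0,0,0]

[16, 0]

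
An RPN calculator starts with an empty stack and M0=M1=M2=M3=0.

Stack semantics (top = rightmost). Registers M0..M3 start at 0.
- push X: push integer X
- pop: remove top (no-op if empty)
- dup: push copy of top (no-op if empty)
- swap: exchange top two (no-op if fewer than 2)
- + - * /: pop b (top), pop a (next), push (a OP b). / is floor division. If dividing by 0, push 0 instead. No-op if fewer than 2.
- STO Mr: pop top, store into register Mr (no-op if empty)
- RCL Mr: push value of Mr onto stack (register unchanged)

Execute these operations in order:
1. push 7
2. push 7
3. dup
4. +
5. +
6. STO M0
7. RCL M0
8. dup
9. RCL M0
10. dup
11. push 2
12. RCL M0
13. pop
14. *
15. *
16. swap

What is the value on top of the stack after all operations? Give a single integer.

After op 1 (push 7): stack=[7] mem=[0,0,0,0]
After op 2 (push 7): stack=[7,7] mem=[0,0,0,0]
After op 3 (dup): stack=[7,7,7] mem=[0,0,0,0]
After op 4 (+): stack=[7,14] mem=[0,0,0,0]
After op 5 (+): stack=[21] mem=[0,0,0,0]
After op 6 (STO M0): stack=[empty] mem=[21,0,0,0]
After op 7 (RCL M0): stack=[21] mem=[21,0,0,0]
After op 8 (dup): stack=[21,21] mem=[21,0,0,0]
After op 9 (RCL M0): stack=[21,21,21] mem=[21,0,0,0]
After op 10 (dup): stack=[21,21,21,21] mem=[21,0,0,0]
After op 11 (push 2): stack=[21,21,21,21,2] mem=[21,0,0,0]
After op 12 (RCL M0): stack=[21,21,21,21,2,21] mem=[21,0,0,0]
After op 13 (pop): stack=[21,21,21,21,2] mem=[21,0,0,0]
After op 14 (*): stack=[21,21,21,42] mem=[21,0,0,0]
After op 15 (*): stack=[21,21,882] mem=[21,0,0,0]
After op 16 (swap): stack=[21,882,21] mem=[21,0,0,0]

Answer: 21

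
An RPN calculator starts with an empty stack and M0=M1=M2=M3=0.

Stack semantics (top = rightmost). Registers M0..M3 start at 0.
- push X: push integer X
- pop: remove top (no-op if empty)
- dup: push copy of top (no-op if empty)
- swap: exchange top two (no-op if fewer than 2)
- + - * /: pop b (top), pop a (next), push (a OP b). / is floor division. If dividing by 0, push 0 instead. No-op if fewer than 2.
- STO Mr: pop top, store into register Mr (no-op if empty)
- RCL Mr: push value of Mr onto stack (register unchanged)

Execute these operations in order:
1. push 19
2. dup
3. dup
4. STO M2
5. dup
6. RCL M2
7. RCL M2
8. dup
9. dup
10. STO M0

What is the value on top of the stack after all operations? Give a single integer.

After op 1 (push 19): stack=[19] mem=[0,0,0,0]
After op 2 (dup): stack=[19,19] mem=[0,0,0,0]
After op 3 (dup): stack=[19,19,19] mem=[0,0,0,0]
After op 4 (STO M2): stack=[19,19] mem=[0,0,19,0]
After op 5 (dup): stack=[19,19,19] mem=[0,0,19,0]
After op 6 (RCL M2): stack=[19,19,19,19] mem=[0,0,19,0]
After op 7 (RCL M2): stack=[19,19,19,19,19] mem=[0,0,19,0]
After op 8 (dup): stack=[19,19,19,19,19,19] mem=[0,0,19,0]
After op 9 (dup): stack=[19,19,19,19,19,19,19] mem=[0,0,19,0]
After op 10 (STO M0): stack=[19,19,19,19,19,19] mem=[19,0,19,0]

Answer: 19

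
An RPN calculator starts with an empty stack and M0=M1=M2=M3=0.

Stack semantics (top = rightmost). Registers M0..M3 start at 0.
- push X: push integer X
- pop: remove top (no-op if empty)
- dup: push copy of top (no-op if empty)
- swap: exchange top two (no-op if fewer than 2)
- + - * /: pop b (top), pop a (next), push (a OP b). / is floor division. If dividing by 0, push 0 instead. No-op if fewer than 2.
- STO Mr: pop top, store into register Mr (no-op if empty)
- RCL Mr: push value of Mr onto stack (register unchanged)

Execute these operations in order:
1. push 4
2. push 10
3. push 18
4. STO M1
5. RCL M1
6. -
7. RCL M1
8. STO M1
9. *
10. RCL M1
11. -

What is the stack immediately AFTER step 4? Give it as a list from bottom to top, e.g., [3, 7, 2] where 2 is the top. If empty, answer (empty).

After op 1 (push 4): stack=[4] mem=[0,0,0,0]
After op 2 (push 10): stack=[4,10] mem=[0,0,0,0]
After op 3 (push 18): stack=[4,10,18] mem=[0,0,0,0]
After op 4 (STO M1): stack=[4,10] mem=[0,18,0,0]

[4, 10]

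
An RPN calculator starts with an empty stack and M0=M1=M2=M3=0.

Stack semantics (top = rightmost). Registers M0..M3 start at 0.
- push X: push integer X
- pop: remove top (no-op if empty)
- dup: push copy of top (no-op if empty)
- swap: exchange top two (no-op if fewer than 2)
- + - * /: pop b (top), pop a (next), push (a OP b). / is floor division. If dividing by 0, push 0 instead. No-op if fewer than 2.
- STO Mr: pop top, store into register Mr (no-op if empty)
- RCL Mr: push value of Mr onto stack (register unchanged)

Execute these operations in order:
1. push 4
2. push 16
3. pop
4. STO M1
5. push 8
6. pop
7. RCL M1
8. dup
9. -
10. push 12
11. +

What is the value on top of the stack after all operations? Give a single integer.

After op 1 (push 4): stack=[4] mem=[0,0,0,0]
After op 2 (push 16): stack=[4,16] mem=[0,0,0,0]
After op 3 (pop): stack=[4] mem=[0,0,0,0]
After op 4 (STO M1): stack=[empty] mem=[0,4,0,0]
After op 5 (push 8): stack=[8] mem=[0,4,0,0]
After op 6 (pop): stack=[empty] mem=[0,4,0,0]
After op 7 (RCL M1): stack=[4] mem=[0,4,0,0]
After op 8 (dup): stack=[4,4] mem=[0,4,0,0]
After op 9 (-): stack=[0] mem=[0,4,0,0]
After op 10 (push 12): stack=[0,12] mem=[0,4,0,0]
After op 11 (+): stack=[12] mem=[0,4,0,0]

Answer: 12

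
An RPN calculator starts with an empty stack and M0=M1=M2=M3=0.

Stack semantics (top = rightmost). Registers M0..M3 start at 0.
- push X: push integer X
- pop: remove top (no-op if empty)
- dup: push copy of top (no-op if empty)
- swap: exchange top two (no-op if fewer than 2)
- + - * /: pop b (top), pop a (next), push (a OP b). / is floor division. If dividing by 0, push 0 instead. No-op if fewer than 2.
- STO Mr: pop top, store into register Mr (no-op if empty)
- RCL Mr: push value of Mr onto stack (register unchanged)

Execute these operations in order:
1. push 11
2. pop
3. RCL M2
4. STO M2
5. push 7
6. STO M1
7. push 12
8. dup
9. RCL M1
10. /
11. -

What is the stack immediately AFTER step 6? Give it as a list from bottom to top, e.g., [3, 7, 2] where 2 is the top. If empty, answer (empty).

After op 1 (push 11): stack=[11] mem=[0,0,0,0]
After op 2 (pop): stack=[empty] mem=[0,0,0,0]
After op 3 (RCL M2): stack=[0] mem=[0,0,0,0]
After op 4 (STO M2): stack=[empty] mem=[0,0,0,0]
After op 5 (push 7): stack=[7] mem=[0,0,0,0]
After op 6 (STO M1): stack=[empty] mem=[0,7,0,0]

(empty)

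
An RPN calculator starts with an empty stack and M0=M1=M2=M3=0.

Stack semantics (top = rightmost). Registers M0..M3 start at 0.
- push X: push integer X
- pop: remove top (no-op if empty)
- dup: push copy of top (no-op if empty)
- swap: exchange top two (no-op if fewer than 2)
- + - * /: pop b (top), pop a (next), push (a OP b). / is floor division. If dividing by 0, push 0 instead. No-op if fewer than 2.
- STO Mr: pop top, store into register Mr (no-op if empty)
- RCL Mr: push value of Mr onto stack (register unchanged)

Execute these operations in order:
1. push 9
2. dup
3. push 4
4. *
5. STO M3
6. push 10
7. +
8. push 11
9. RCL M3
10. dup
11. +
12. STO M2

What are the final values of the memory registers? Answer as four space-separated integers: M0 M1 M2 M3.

Answer: 0 0 72 36

Derivation:
After op 1 (push 9): stack=[9] mem=[0,0,0,0]
After op 2 (dup): stack=[9,9] mem=[0,0,0,0]
After op 3 (push 4): stack=[9,9,4] mem=[0,0,0,0]
After op 4 (*): stack=[9,36] mem=[0,0,0,0]
After op 5 (STO M3): stack=[9] mem=[0,0,0,36]
After op 6 (push 10): stack=[9,10] mem=[0,0,0,36]
After op 7 (+): stack=[19] mem=[0,0,0,36]
After op 8 (push 11): stack=[19,11] mem=[0,0,0,36]
After op 9 (RCL M3): stack=[19,11,36] mem=[0,0,0,36]
After op 10 (dup): stack=[19,11,36,36] mem=[0,0,0,36]
After op 11 (+): stack=[19,11,72] mem=[0,0,0,36]
After op 12 (STO M2): stack=[19,11] mem=[0,0,72,36]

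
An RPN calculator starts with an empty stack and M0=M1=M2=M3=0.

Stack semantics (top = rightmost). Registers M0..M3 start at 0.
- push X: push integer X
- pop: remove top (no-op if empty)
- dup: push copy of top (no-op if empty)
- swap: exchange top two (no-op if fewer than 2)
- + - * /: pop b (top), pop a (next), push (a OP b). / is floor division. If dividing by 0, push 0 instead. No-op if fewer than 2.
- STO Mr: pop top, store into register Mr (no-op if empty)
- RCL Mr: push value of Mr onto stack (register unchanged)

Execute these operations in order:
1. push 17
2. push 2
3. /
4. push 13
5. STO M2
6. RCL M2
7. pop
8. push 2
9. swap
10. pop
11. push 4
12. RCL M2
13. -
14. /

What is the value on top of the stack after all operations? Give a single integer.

After op 1 (push 17): stack=[17] mem=[0,0,0,0]
After op 2 (push 2): stack=[17,2] mem=[0,0,0,0]
After op 3 (/): stack=[8] mem=[0,0,0,0]
After op 4 (push 13): stack=[8,13] mem=[0,0,0,0]
After op 5 (STO M2): stack=[8] mem=[0,0,13,0]
After op 6 (RCL M2): stack=[8,13] mem=[0,0,13,0]
After op 7 (pop): stack=[8] mem=[0,0,13,0]
After op 8 (push 2): stack=[8,2] mem=[0,0,13,0]
After op 9 (swap): stack=[2,8] mem=[0,0,13,0]
After op 10 (pop): stack=[2] mem=[0,0,13,0]
After op 11 (push 4): stack=[2,4] mem=[0,0,13,0]
After op 12 (RCL M2): stack=[2,4,13] mem=[0,0,13,0]
After op 13 (-): stack=[2,-9] mem=[0,0,13,0]
After op 14 (/): stack=[-1] mem=[0,0,13,0]

Answer: -1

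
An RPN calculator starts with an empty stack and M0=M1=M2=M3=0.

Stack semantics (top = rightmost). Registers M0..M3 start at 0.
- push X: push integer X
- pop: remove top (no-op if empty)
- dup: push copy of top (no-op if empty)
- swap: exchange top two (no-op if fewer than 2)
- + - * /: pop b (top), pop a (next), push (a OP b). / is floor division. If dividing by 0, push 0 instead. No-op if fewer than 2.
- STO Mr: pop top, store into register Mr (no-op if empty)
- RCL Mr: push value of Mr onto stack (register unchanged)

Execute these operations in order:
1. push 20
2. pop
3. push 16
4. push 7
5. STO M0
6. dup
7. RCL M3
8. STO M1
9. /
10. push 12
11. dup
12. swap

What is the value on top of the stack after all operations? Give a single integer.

After op 1 (push 20): stack=[20] mem=[0,0,0,0]
After op 2 (pop): stack=[empty] mem=[0,0,0,0]
After op 3 (push 16): stack=[16] mem=[0,0,0,0]
After op 4 (push 7): stack=[16,7] mem=[0,0,0,0]
After op 5 (STO M0): stack=[16] mem=[7,0,0,0]
After op 6 (dup): stack=[16,16] mem=[7,0,0,0]
After op 7 (RCL M3): stack=[16,16,0] mem=[7,0,0,0]
After op 8 (STO M1): stack=[16,16] mem=[7,0,0,0]
After op 9 (/): stack=[1] mem=[7,0,0,0]
After op 10 (push 12): stack=[1,12] mem=[7,0,0,0]
After op 11 (dup): stack=[1,12,12] mem=[7,0,0,0]
After op 12 (swap): stack=[1,12,12] mem=[7,0,0,0]

Answer: 12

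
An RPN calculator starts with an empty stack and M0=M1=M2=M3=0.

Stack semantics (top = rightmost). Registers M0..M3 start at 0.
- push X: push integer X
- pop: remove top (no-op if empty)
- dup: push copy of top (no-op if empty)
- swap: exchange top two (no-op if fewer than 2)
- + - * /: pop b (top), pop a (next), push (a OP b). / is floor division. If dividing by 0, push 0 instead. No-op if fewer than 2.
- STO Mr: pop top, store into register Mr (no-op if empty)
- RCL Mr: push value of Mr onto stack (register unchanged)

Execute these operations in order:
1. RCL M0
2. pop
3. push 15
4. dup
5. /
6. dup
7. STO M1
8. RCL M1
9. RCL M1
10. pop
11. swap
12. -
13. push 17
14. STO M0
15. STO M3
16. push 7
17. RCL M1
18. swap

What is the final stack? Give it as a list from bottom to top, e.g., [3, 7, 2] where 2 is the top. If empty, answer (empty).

After op 1 (RCL M0): stack=[0] mem=[0,0,0,0]
After op 2 (pop): stack=[empty] mem=[0,0,0,0]
After op 3 (push 15): stack=[15] mem=[0,0,0,0]
After op 4 (dup): stack=[15,15] mem=[0,0,0,0]
After op 5 (/): stack=[1] mem=[0,0,0,0]
After op 6 (dup): stack=[1,1] mem=[0,0,0,0]
After op 7 (STO M1): stack=[1] mem=[0,1,0,0]
After op 8 (RCL M1): stack=[1,1] mem=[0,1,0,0]
After op 9 (RCL M1): stack=[1,1,1] mem=[0,1,0,0]
After op 10 (pop): stack=[1,1] mem=[0,1,0,0]
After op 11 (swap): stack=[1,1] mem=[0,1,0,0]
After op 12 (-): stack=[0] mem=[0,1,0,0]
After op 13 (push 17): stack=[0,17] mem=[0,1,0,0]
After op 14 (STO M0): stack=[0] mem=[17,1,0,0]
After op 15 (STO M3): stack=[empty] mem=[17,1,0,0]
After op 16 (push 7): stack=[7] mem=[17,1,0,0]
After op 17 (RCL M1): stack=[7,1] mem=[17,1,0,0]
After op 18 (swap): stack=[1,7] mem=[17,1,0,0]

Answer: [1, 7]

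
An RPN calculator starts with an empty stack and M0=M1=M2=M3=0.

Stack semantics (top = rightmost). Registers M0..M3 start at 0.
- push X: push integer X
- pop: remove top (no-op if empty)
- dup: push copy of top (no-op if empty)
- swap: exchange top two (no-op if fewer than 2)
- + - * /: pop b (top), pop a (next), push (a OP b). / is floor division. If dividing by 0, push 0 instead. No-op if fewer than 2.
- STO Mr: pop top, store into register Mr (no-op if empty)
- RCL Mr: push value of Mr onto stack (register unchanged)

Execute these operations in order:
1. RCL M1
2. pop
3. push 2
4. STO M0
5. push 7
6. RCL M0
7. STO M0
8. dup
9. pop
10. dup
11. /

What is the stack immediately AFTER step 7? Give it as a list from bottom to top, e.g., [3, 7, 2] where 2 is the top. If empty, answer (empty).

After op 1 (RCL M1): stack=[0] mem=[0,0,0,0]
After op 2 (pop): stack=[empty] mem=[0,0,0,0]
After op 3 (push 2): stack=[2] mem=[0,0,0,0]
After op 4 (STO M0): stack=[empty] mem=[2,0,0,0]
After op 5 (push 7): stack=[7] mem=[2,0,0,0]
After op 6 (RCL M0): stack=[7,2] mem=[2,0,0,0]
After op 7 (STO M0): stack=[7] mem=[2,0,0,0]

[7]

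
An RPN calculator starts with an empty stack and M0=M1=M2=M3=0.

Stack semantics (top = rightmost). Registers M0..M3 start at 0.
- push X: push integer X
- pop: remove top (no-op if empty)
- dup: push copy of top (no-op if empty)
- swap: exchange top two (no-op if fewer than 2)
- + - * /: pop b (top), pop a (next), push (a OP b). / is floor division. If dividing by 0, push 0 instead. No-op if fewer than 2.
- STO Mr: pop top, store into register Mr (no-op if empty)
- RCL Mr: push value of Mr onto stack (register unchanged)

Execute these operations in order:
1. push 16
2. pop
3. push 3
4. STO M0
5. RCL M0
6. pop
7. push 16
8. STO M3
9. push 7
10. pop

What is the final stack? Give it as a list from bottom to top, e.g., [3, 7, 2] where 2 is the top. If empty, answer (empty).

Answer: (empty)

Derivation:
After op 1 (push 16): stack=[16] mem=[0,0,0,0]
After op 2 (pop): stack=[empty] mem=[0,0,0,0]
After op 3 (push 3): stack=[3] mem=[0,0,0,0]
After op 4 (STO M0): stack=[empty] mem=[3,0,0,0]
After op 5 (RCL M0): stack=[3] mem=[3,0,0,0]
After op 6 (pop): stack=[empty] mem=[3,0,0,0]
After op 7 (push 16): stack=[16] mem=[3,0,0,0]
After op 8 (STO M3): stack=[empty] mem=[3,0,0,16]
After op 9 (push 7): stack=[7] mem=[3,0,0,16]
After op 10 (pop): stack=[empty] mem=[3,0,0,16]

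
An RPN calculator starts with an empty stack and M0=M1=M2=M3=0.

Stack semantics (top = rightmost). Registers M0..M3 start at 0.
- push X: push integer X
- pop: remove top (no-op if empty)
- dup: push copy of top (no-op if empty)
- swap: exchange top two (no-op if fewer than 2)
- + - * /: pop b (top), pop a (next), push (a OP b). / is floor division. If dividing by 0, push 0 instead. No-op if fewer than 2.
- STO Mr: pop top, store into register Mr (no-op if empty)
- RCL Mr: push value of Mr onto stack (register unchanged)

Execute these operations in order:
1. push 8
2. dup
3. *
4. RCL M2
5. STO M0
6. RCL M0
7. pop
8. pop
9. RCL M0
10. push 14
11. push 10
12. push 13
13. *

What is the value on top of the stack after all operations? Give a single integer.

After op 1 (push 8): stack=[8] mem=[0,0,0,0]
After op 2 (dup): stack=[8,8] mem=[0,0,0,0]
After op 3 (*): stack=[64] mem=[0,0,0,0]
After op 4 (RCL M2): stack=[64,0] mem=[0,0,0,0]
After op 5 (STO M0): stack=[64] mem=[0,0,0,0]
After op 6 (RCL M0): stack=[64,0] mem=[0,0,0,0]
After op 7 (pop): stack=[64] mem=[0,0,0,0]
After op 8 (pop): stack=[empty] mem=[0,0,0,0]
After op 9 (RCL M0): stack=[0] mem=[0,0,0,0]
After op 10 (push 14): stack=[0,14] mem=[0,0,0,0]
After op 11 (push 10): stack=[0,14,10] mem=[0,0,0,0]
After op 12 (push 13): stack=[0,14,10,13] mem=[0,0,0,0]
After op 13 (*): stack=[0,14,130] mem=[0,0,0,0]

Answer: 130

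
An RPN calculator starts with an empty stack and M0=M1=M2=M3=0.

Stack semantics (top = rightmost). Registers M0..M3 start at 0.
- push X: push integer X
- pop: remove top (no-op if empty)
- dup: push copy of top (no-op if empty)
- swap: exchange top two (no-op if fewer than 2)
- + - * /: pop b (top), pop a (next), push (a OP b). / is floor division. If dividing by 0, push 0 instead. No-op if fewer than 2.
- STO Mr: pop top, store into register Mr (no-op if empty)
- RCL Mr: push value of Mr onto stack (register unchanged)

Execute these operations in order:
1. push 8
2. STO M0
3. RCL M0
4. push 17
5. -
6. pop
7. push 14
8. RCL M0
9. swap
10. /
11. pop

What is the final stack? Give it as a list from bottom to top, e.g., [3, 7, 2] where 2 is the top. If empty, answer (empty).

Answer: (empty)

Derivation:
After op 1 (push 8): stack=[8] mem=[0,0,0,0]
After op 2 (STO M0): stack=[empty] mem=[8,0,0,0]
After op 3 (RCL M0): stack=[8] mem=[8,0,0,0]
After op 4 (push 17): stack=[8,17] mem=[8,0,0,0]
After op 5 (-): stack=[-9] mem=[8,0,0,0]
After op 6 (pop): stack=[empty] mem=[8,0,0,0]
After op 7 (push 14): stack=[14] mem=[8,0,0,0]
After op 8 (RCL M0): stack=[14,8] mem=[8,0,0,0]
After op 9 (swap): stack=[8,14] mem=[8,0,0,0]
After op 10 (/): stack=[0] mem=[8,0,0,0]
After op 11 (pop): stack=[empty] mem=[8,0,0,0]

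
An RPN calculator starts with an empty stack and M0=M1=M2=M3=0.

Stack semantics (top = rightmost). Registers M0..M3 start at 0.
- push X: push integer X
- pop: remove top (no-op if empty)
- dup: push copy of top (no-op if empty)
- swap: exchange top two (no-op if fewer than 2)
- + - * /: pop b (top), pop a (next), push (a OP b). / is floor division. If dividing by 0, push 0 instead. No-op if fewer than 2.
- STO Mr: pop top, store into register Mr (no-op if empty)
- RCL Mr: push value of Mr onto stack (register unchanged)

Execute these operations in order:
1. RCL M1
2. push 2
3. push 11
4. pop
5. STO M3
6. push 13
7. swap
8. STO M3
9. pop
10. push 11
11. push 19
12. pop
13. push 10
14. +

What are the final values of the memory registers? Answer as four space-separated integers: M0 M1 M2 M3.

After op 1 (RCL M1): stack=[0] mem=[0,0,0,0]
After op 2 (push 2): stack=[0,2] mem=[0,0,0,0]
After op 3 (push 11): stack=[0,2,11] mem=[0,0,0,0]
After op 4 (pop): stack=[0,2] mem=[0,0,0,0]
After op 5 (STO M3): stack=[0] mem=[0,0,0,2]
After op 6 (push 13): stack=[0,13] mem=[0,0,0,2]
After op 7 (swap): stack=[13,0] mem=[0,0,0,2]
After op 8 (STO M3): stack=[13] mem=[0,0,0,0]
After op 9 (pop): stack=[empty] mem=[0,0,0,0]
After op 10 (push 11): stack=[11] mem=[0,0,0,0]
After op 11 (push 19): stack=[11,19] mem=[0,0,0,0]
After op 12 (pop): stack=[11] mem=[0,0,0,0]
After op 13 (push 10): stack=[11,10] mem=[0,0,0,0]
After op 14 (+): stack=[21] mem=[0,0,0,0]

Answer: 0 0 0 0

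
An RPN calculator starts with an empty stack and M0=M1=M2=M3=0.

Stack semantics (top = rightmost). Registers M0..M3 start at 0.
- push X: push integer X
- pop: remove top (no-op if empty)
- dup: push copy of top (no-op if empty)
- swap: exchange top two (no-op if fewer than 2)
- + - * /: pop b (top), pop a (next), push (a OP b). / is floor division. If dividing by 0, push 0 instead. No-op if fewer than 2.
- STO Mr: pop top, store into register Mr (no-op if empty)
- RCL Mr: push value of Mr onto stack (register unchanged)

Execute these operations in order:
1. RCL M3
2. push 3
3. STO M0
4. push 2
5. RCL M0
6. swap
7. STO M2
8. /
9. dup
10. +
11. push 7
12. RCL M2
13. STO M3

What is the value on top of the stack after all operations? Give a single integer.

After op 1 (RCL M3): stack=[0] mem=[0,0,0,0]
After op 2 (push 3): stack=[0,3] mem=[0,0,0,0]
After op 3 (STO M0): stack=[0] mem=[3,0,0,0]
After op 4 (push 2): stack=[0,2] mem=[3,0,0,0]
After op 5 (RCL M0): stack=[0,2,3] mem=[3,0,0,0]
After op 6 (swap): stack=[0,3,2] mem=[3,0,0,0]
After op 7 (STO M2): stack=[0,3] mem=[3,0,2,0]
After op 8 (/): stack=[0] mem=[3,0,2,0]
After op 9 (dup): stack=[0,0] mem=[3,0,2,0]
After op 10 (+): stack=[0] mem=[3,0,2,0]
After op 11 (push 7): stack=[0,7] mem=[3,0,2,0]
After op 12 (RCL M2): stack=[0,7,2] mem=[3,0,2,0]
After op 13 (STO M3): stack=[0,7] mem=[3,0,2,2]

Answer: 7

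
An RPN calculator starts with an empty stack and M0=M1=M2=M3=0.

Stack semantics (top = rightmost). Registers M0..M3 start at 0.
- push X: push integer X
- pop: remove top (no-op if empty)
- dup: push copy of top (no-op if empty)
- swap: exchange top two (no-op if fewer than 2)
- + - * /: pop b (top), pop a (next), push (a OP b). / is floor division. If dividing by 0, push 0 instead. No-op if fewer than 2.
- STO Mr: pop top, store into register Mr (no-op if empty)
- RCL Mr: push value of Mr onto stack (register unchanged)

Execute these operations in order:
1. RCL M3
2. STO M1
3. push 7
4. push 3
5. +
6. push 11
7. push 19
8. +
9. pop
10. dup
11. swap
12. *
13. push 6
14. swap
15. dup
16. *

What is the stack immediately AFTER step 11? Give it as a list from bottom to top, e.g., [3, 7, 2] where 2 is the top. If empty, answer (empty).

After op 1 (RCL M3): stack=[0] mem=[0,0,0,0]
After op 2 (STO M1): stack=[empty] mem=[0,0,0,0]
After op 3 (push 7): stack=[7] mem=[0,0,0,0]
After op 4 (push 3): stack=[7,3] mem=[0,0,0,0]
After op 5 (+): stack=[10] mem=[0,0,0,0]
After op 6 (push 11): stack=[10,11] mem=[0,0,0,0]
After op 7 (push 19): stack=[10,11,19] mem=[0,0,0,0]
After op 8 (+): stack=[10,30] mem=[0,0,0,0]
After op 9 (pop): stack=[10] mem=[0,0,0,0]
After op 10 (dup): stack=[10,10] mem=[0,0,0,0]
After op 11 (swap): stack=[10,10] mem=[0,0,0,0]

[10, 10]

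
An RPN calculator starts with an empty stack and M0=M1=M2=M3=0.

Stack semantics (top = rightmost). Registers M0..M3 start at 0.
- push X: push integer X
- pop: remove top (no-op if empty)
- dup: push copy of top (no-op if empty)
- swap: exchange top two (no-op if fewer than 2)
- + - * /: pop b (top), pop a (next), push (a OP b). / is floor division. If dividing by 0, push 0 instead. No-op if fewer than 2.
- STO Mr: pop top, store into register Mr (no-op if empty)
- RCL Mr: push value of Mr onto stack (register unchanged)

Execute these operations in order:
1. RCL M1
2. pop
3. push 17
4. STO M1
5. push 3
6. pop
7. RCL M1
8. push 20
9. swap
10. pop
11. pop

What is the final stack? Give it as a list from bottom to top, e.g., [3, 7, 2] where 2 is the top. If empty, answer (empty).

After op 1 (RCL M1): stack=[0] mem=[0,0,0,0]
After op 2 (pop): stack=[empty] mem=[0,0,0,0]
After op 3 (push 17): stack=[17] mem=[0,0,0,0]
After op 4 (STO M1): stack=[empty] mem=[0,17,0,0]
After op 5 (push 3): stack=[3] mem=[0,17,0,0]
After op 6 (pop): stack=[empty] mem=[0,17,0,0]
After op 7 (RCL M1): stack=[17] mem=[0,17,0,0]
After op 8 (push 20): stack=[17,20] mem=[0,17,0,0]
After op 9 (swap): stack=[20,17] mem=[0,17,0,0]
After op 10 (pop): stack=[20] mem=[0,17,0,0]
After op 11 (pop): stack=[empty] mem=[0,17,0,0]

Answer: (empty)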